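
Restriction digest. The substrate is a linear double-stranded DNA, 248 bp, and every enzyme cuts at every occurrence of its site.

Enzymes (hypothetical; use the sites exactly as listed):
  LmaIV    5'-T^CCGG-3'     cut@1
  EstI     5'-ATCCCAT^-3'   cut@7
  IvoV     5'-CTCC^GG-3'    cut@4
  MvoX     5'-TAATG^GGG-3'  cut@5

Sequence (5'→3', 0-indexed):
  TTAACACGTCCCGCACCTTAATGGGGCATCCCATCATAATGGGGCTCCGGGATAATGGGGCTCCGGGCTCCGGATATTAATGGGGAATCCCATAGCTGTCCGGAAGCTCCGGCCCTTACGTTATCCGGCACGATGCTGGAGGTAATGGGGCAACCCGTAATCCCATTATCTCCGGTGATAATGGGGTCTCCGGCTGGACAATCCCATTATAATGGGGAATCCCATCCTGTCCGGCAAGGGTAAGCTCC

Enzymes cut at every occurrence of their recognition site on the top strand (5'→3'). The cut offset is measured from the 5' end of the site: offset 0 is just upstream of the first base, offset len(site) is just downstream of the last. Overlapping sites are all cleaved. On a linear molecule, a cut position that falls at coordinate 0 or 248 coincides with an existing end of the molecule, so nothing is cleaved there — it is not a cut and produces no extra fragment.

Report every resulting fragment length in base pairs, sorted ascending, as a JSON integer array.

Site scan:
  LmaIV TCCGG/1: at [45, 61, 68, 98, 107, 123, 170, 188, 229] ⇒ [46, 62, 69, 99, 108, 124, 171, 189, 230]
  EstI ATCCCAT/7: at [27, 86, 159, 200, 218] ⇒ [34, 93, 166, 207, 225]
  IvoV CTCCGG/4: at [44, 60, 67, 106, 169, 187] ⇒ [48, 64, 71, 110, 173, 191]
  MvoX TAATGGGG/5: at [18, 36, 52, 77, 142, 178, 209] ⇒ [23, 41, 57, 82, 147, 183, 214]

Pooled cuts: [23, 34, 41, 46, 48, 57, 62, 64, 69, 71, 82, 93, 99, 108, 110, 124, 147, 166, 171, 173, 183, 189, 191, 207, 214, 225, 230]

Fragments:
  [0,23): 23 bp
  [23,34): 11 bp
  [34,41): 7 bp
  [41,46): 5 bp
  [46,48): 2 bp
  [48,57): 9 bp
  [57,62): 5 bp
  [62,64): 2 bp
  [64,69): 5 bp
  [69,71): 2 bp
  [71,82): 11 bp
  [82,93): 11 bp
  [93,99): 6 bp
  [99,108): 9 bp
  [108,110): 2 bp
  [110,124): 14 bp
  [124,147): 23 bp
  [147,166): 19 bp
  [166,171): 5 bp
  [171,173): 2 bp
  [173,183): 10 bp
  [183,189): 6 bp
  [189,191): 2 bp
  [191,207): 16 bp
  [207,214): 7 bp
  [214,225): 11 bp
  [225,230): 5 bp
  [230,248): 18 bp

[2,2,2,2,2,2,5,5,5,5,5,6,6,7,7,9,9,10,11,11,11,11,14,16,18,19,23,23]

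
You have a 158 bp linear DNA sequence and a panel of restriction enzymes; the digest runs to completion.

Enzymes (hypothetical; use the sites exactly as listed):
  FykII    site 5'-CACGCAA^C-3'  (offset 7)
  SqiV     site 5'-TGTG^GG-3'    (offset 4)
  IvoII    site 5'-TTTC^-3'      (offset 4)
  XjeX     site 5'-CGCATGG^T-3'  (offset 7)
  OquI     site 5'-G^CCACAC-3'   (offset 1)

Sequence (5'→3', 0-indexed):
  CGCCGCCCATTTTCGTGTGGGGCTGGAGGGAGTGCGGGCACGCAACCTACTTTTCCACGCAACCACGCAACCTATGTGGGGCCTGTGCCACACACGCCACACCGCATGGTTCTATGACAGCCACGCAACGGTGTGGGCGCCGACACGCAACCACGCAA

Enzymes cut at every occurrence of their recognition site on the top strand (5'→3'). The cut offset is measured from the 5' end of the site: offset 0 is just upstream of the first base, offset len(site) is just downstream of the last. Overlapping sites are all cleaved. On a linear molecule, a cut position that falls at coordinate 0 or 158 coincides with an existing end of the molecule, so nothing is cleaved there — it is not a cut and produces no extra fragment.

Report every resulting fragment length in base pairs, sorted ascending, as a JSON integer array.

Scan for sites:
  FykII CACGCAAC/7: at [38, 55, 63, 121, 143] ⇒ [45, 62, 70, 128, 150]
  SqiV TGTGGG/4: at [15, 74, 131] ⇒ [19, 78, 135]
  IvoII TTTC/4: at [10, 51] ⇒ [14, 55]
  XjeX CGCATGGT/7: at [102] ⇒ [109]
  OquI GCCACAC/1: at [86, 95] ⇒ [87, 96]

Pooled cuts: [14, 19, 45, 55, 62, 70, 78, 87, 96, 109, 128, 135, 150]

Fragment lengths:
  [0,14): 14 bp
  [14,19): 5 bp
  [19,45): 26 bp
  [45,55): 10 bp
  [55,62): 7 bp
  [62,70): 8 bp
  [70,78): 8 bp
  [78,87): 9 bp
  [87,96): 9 bp
  [96,109): 13 bp
  [109,128): 19 bp
  [128,135): 7 bp
  [135,150): 15 bp
  [150,158): 8 bp

[5,7,7,8,8,8,9,9,10,13,14,15,19,26]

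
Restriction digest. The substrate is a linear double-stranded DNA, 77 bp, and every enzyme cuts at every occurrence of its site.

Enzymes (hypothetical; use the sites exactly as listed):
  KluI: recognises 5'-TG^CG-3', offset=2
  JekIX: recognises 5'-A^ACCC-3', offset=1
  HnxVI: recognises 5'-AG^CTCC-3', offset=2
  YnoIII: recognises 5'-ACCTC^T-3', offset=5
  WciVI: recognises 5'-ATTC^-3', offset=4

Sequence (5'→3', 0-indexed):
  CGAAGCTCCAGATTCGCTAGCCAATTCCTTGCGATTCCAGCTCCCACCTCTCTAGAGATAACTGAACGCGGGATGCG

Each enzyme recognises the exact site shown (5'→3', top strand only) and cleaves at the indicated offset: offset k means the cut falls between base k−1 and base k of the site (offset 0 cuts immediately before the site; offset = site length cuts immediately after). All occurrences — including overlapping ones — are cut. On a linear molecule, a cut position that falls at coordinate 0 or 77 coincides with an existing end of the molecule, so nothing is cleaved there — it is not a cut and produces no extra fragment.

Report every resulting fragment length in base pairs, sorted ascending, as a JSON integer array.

[2,3,4,5,6,10,10,12,25]

Site scan:
  KluI TGCG/2: at [29, 73] ⇒ [31, 75]
  JekIX (AACCC, off=1): no sites
  HnxVI AGCTCC/2: at [3, 38] ⇒ [5, 40]
  YnoIII ACCTCT/5: at [45] ⇒ [50]
  WciVI ATTC/4: at [11, 23, 33] ⇒ [15, 27, 37]

Pooled cuts: [5, 15, 27, 31, 37, 40, 50, 75]

Fragment lengths:
  [0,5): 5 bp
  [5,15): 10 bp
  [15,27): 12 bp
  [27,31): 4 bp
  [31,37): 6 bp
  [37,40): 3 bp
  [40,50): 10 bp
  [50,75): 25 bp
  [75,77): 2 bp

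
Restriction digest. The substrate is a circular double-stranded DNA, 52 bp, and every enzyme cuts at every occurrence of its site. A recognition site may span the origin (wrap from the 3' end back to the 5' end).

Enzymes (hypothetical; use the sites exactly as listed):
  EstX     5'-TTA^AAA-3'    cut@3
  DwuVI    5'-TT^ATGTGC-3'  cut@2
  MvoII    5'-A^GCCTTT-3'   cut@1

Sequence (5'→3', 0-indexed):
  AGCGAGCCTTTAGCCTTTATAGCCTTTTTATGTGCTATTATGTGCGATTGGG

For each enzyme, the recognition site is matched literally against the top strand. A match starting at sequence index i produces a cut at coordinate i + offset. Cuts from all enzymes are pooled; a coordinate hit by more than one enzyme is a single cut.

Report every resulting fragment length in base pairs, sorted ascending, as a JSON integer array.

[7,8,9,10,18]

Per-enzyme occurrences:
  EstX (TTAAAA, off=3): no sites
  DwuVI (TTATGTGC, off=2): starts [27, 37] → cuts [29, 39]
  MvoII (AGCCTTT, off=1): starts [4, 11, 20] → cuts [5, 12, 21]

All cut coordinates (distinct, sorted): [5, 12, 21, 29, 39]

Fragments:
  5→12: 7 bp
  12→21: 9 bp
  21→29: 8 bp
  29→39: 10 bp
  39→5 (wrap): 52-39+5 = 18 bp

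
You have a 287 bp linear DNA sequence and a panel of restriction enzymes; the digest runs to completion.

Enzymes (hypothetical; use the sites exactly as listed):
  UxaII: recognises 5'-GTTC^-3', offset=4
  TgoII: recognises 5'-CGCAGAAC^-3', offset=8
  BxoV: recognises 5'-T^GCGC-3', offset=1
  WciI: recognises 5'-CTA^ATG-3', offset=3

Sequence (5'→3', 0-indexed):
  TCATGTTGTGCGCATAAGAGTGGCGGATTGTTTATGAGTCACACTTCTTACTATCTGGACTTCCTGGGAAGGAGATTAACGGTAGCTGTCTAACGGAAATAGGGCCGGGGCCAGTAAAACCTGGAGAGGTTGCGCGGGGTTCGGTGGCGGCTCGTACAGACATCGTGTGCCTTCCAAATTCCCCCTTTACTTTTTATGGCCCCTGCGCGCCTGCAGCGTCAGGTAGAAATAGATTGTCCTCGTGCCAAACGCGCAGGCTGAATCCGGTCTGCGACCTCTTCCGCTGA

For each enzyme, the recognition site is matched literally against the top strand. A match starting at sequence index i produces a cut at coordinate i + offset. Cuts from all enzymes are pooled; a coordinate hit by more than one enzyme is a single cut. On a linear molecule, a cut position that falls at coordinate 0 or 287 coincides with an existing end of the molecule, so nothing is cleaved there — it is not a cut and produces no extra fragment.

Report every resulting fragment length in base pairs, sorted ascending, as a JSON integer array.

[9,11,62,83,122]

Scan for sites:
  UxaII GTTC/4: at [138] ⇒ [142]
  TgoII (CGCAGAAC, off=8): no sites
  BxoV TGCGC/1: at [8, 130, 203] ⇒ [9, 131, 204]
  WciI (CTAATG, off=3): no sites

All cut coordinates (distinct, sorted): [9, 131, 142, 204]

Fragment lengths:
  [0,9): 9 bp
  [9,131): 122 bp
  [131,142): 11 bp
  [142,204): 62 bp
  [204,287): 83 bp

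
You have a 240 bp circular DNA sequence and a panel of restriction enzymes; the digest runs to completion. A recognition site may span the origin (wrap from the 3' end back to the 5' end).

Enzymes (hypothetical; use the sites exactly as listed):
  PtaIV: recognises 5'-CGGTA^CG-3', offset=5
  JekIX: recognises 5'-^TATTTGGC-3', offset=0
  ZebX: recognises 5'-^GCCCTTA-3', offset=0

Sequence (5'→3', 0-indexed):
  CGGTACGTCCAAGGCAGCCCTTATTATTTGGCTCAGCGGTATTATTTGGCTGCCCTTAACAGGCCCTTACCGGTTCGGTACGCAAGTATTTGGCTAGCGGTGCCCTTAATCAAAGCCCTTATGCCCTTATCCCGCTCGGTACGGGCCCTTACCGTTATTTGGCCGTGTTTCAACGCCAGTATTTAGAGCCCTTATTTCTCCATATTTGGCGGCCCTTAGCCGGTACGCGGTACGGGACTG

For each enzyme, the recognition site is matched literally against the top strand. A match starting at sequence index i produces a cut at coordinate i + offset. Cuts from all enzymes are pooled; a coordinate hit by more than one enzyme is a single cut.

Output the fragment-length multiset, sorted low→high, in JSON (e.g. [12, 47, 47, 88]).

[3,6,7,8,8,9,9,11,11,11,13,13,14,15,15,18,18,19,32]

Site scan:
  PtaIV (CGGTACG, off=5): starts [0, 75, 136, 220, 227] → cuts [5, 80, 141, 225, 232]
  JekIX (TATTTGGC, off=0): starts [24, 42, 86, 155, 202] → cuts [24, 42, 86, 155, 202]
  ZebX (GCCCTTA, off=0): starts [16, 51, 62, 101, 114, 122, 144, 187, 211] → cuts [16, 51, 62, 101, 114, 122, 144, 187, 211]

All cut coordinates (distinct, sorted): [5, 16, 24, 42, 51, 62, 80, 86, 101, 114, 122, 141, 144, 155, 187, 202, 211, 225, 232]

Fragment lengths:
  5→16: 11 bp
  16→24: 8 bp
  24→42: 18 bp
  42→51: 9 bp
  51→62: 11 bp
  62→80: 18 bp
  80→86: 6 bp
  86→101: 15 bp
  101→114: 13 bp
  114→122: 8 bp
  122→141: 19 bp
  141→144: 3 bp
  144→155: 11 bp
  155→187: 32 bp
  187→202: 15 bp
  202→211: 9 bp
  211→225: 14 bp
  225→232: 7 bp
  232→5 (wrap): 240-232+5 = 13 bp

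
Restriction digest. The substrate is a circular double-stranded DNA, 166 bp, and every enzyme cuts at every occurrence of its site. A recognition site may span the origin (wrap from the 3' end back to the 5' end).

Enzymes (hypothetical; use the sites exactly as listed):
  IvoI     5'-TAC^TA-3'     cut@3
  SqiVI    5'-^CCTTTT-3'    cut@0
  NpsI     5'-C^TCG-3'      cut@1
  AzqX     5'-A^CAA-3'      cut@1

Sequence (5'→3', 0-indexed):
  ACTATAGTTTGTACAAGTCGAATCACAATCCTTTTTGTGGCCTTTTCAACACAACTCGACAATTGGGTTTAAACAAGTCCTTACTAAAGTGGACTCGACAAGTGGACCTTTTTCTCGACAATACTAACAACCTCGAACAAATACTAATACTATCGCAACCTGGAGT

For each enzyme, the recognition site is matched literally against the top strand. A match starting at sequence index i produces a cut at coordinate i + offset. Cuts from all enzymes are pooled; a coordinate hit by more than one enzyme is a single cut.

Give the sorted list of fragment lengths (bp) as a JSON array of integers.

Scan for sites:
  IvoI TACTA/3: at [81, 121, 141, 147, 165] ⇒ [2, 84, 124, 144, 150]
  SqiVI CCTTTT/0: at [29, 40, 106] ⇒ [29, 40, 106]
  NpsI CTCG/1: at [54, 93, 113, 131] ⇒ [55, 94, 114, 132]
  AzqX ACAA/1: at [12, 24, 50, 58, 72, 97, 117, 126, 136] ⇒ [13, 25, 51, 59, 73, 98, 118, 127, 137]

All cut coordinates (distinct, sorted): [2, 13, 25, 29, 40, 51, 55, 59, 73, 84, 94, 98, 106, 114, 118, 124, 127, 132, 137, 144, 150]

Fragment lengths:
  2→13: 11 bp
  13→25: 12 bp
  25→29: 4 bp
  29→40: 11 bp
  40→51: 11 bp
  51→55: 4 bp
  55→59: 4 bp
  59→73: 14 bp
  73→84: 11 bp
  84→94: 10 bp
  94→98: 4 bp
  98→106: 8 bp
  106→114: 8 bp
  114→118: 4 bp
  118→124: 6 bp
  124→127: 3 bp
  127→132: 5 bp
  132→137: 5 bp
  137→144: 7 bp
  144→150: 6 bp
  150→2 (wrap): 166-150+2 = 18 bp

[3,4,4,4,4,4,5,5,6,6,7,8,8,10,11,11,11,11,12,14,18]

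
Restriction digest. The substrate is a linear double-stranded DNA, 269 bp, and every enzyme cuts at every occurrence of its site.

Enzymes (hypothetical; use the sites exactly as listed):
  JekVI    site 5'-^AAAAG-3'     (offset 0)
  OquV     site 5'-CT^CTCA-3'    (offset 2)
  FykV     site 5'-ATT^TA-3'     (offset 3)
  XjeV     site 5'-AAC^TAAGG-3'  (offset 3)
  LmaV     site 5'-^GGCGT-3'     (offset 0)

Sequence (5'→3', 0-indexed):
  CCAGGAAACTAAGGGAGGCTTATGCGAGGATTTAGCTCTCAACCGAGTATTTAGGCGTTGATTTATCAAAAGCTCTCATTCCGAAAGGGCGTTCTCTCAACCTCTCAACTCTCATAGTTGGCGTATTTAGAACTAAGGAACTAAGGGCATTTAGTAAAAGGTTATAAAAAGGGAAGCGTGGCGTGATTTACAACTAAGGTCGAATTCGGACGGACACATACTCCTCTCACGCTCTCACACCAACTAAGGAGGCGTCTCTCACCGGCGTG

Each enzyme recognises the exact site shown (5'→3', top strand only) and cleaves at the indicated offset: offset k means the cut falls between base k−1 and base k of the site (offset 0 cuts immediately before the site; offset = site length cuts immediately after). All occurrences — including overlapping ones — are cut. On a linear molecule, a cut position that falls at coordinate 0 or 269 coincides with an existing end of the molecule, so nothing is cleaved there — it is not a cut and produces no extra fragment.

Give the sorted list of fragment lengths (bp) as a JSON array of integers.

Site scan:
  JekVI AAAAG/0: at [67, 155, 166] ⇒ [67, 155, 166]
  OquV CTCTCA/2: at [35, 72, 93, 101, 108, 223, 231, 255] ⇒ [37, 74, 95, 103, 110, 225, 233, 257]
  FykV ATTTA/3: at [29, 48, 60, 124, 148, 185] ⇒ [32, 51, 63, 127, 151, 188]
  XjeV AACTAAGG/3: at [6, 130, 138, 191, 241] ⇒ [9, 133, 141, 194, 244]
  LmaV GGCGT/0: at [53, 87, 119, 179, 250, 263] ⇒ [53, 87, 119, 179, 250, 263]

All cut coordinates (distinct, sorted): [9, 32, 37, 51, 53, 63, 67, 74, 87, 95, 103, 110, 119, 127, 133, 141, 151, 155, 166, 179, 188, 194, 225, 233, 244, 250, 257, 263]

Fragment lengths:
  [0,9): 9 bp
  [9,32): 23 bp
  [32,37): 5 bp
  [37,51): 14 bp
  [51,53): 2 bp
  [53,63): 10 bp
  [63,67): 4 bp
  [67,74): 7 bp
  [74,87): 13 bp
  [87,95): 8 bp
  [95,103): 8 bp
  [103,110): 7 bp
  [110,119): 9 bp
  [119,127): 8 bp
  [127,133): 6 bp
  [133,141): 8 bp
  [141,151): 10 bp
  [151,155): 4 bp
  [155,166): 11 bp
  [166,179): 13 bp
  [179,188): 9 bp
  [188,194): 6 bp
  [194,225): 31 bp
  [225,233): 8 bp
  [233,244): 11 bp
  [244,250): 6 bp
  [250,257): 7 bp
  [257,263): 6 bp
  [263,269): 6 bp

[2,4,4,5,6,6,6,6,6,7,7,7,8,8,8,8,8,9,9,9,10,10,11,11,13,13,14,23,31]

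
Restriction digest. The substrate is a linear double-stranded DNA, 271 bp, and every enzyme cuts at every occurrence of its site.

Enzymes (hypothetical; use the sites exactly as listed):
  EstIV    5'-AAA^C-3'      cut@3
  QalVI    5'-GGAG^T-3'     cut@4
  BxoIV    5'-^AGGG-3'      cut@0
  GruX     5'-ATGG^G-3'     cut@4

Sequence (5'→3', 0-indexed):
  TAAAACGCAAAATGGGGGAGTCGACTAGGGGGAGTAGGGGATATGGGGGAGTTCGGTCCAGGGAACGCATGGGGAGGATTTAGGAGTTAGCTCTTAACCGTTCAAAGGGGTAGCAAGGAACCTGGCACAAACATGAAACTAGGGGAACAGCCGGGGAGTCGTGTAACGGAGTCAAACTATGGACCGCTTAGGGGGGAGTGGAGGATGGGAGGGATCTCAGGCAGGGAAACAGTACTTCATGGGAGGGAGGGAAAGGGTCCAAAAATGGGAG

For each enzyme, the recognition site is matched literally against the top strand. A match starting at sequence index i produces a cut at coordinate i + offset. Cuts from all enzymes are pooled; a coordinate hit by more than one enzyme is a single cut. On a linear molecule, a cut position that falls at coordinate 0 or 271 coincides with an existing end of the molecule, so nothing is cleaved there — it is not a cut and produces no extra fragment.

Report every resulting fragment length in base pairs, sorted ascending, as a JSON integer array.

[1,1,1,2,3,4,5,5,5,5,6,6,7,7,8,8,9,10,10,11,13,13,13,13,13,14,15,18,19,26]

Site scan:
  EstIV AAAC/3: at [2, 128, 135, 173, 226] ⇒ [5, 131, 138, 176, 229]
  QalVI GGAGT/4: at [16, 30, 47, 82, 154, 167, 194] ⇒ [20, 34, 51, 86, 158, 171, 198]
  BxoIV AGGG/0: at [26, 35, 59, 105, 140, 189, 209, 222, 243, 247, 253] ⇒ [26, 35, 59, 105, 140, 189, 209, 222, 243, 247, 253]
  GruX ATGGG/4: at [11, 42, 68, 204, 238, 264] ⇒ [15, 46, 72, 208, 242, 268]

Pooled cuts: [5, 15, 20, 26, 34, 35, 46, 51, 59, 72, 86, 105, 131, 138, 140, 158, 171, 176, 189, 198, 208, 209, 222, 229, 242, 243, 247, 253, 268]

Fragments:
  [0,5): 5 bp
  [5,15): 10 bp
  [15,20): 5 bp
  [20,26): 6 bp
  [26,34): 8 bp
  [34,35): 1 bp
  [35,46): 11 bp
  [46,51): 5 bp
  [51,59): 8 bp
  [59,72): 13 bp
  [72,86): 14 bp
  [86,105): 19 bp
  [105,131): 26 bp
  [131,138): 7 bp
  [138,140): 2 bp
  [140,158): 18 bp
  [158,171): 13 bp
  [171,176): 5 bp
  [176,189): 13 bp
  [189,198): 9 bp
  [198,208): 10 bp
  [208,209): 1 bp
  [209,222): 13 bp
  [222,229): 7 bp
  [229,242): 13 bp
  [242,243): 1 bp
  [243,247): 4 bp
  [247,253): 6 bp
  [253,268): 15 bp
  [268,271): 3 bp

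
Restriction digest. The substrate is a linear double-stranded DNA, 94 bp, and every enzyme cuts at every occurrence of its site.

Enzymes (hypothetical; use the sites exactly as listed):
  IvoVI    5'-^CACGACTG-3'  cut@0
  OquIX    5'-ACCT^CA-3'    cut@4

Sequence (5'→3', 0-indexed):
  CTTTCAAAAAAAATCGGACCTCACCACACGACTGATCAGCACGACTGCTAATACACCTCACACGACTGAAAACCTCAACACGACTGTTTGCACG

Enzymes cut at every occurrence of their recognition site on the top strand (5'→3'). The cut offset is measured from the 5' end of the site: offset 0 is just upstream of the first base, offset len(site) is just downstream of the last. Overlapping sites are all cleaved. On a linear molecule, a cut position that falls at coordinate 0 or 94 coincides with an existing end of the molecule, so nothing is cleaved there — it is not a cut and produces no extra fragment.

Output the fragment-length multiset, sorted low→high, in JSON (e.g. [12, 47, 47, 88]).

[2,3,5,13,15,16,19,21]

Site scan:
  IvoVI CACGACTG/0: at [26, 39, 60, 78] ⇒ [26, 39, 60, 78]
  OquIX ACCTCA/4: at [17, 54, 71] ⇒ [21, 58, 75]

Pooled cuts: [21, 26, 39, 58, 60, 75, 78]

Fragment lengths:
  [0,21): 21 bp
  [21,26): 5 bp
  [26,39): 13 bp
  [39,58): 19 bp
  [58,60): 2 bp
  [60,75): 15 bp
  [75,78): 3 bp
  [78,94): 16 bp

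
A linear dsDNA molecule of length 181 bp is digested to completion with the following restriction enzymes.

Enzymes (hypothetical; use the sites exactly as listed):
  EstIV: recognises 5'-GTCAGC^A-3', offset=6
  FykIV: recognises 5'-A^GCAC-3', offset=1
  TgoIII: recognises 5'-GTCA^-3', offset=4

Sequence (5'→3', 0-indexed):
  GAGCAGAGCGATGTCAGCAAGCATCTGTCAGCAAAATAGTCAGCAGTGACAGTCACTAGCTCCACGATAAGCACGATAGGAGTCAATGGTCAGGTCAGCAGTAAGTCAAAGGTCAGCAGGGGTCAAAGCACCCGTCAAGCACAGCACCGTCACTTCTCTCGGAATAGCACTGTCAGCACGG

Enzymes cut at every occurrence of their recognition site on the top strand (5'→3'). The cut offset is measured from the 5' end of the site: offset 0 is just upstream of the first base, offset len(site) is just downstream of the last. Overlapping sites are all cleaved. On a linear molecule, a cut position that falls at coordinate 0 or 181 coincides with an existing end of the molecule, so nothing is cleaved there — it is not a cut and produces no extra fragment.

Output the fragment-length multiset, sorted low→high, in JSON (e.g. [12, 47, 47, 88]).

Site scan:
  EstIV (GTCAGCA, off=6): starts [12, 26, 38, 93, 111, 171] → cuts [18, 32, 44, 99, 117, 177]
  FykIV (AGCAC, off=1): starts [69, 126, 137, 142, 165, 174] → cuts [70, 127, 138, 143, 166, 175]
  TgoIII (GTCA, off=4): starts [12, 26, 38, 51, 81, 88, 93, 104, 111, 121, 133, 148, 171] → cuts [16, 30, 42, 55, 85, 92, 97, 108, 115, 125, 137, 152, 175]

Pooled cuts: [16, 18, 30, 32, 42, 44, 55, 70, 85, 92, 97, 99, 108, 115, 117, 125, 127, 137, 138, 143, 152, 166, 175, 177]

Fragments:
  [0,16): 16 bp
  [16,18): 2 bp
  [18,30): 12 bp
  [30,32): 2 bp
  [32,42): 10 bp
  [42,44): 2 bp
  [44,55): 11 bp
  [55,70): 15 bp
  [70,85): 15 bp
  [85,92): 7 bp
  [92,97): 5 bp
  [97,99): 2 bp
  [99,108): 9 bp
  [108,115): 7 bp
  [115,117): 2 bp
  [117,125): 8 bp
  [125,127): 2 bp
  [127,137): 10 bp
  [137,138): 1 bp
  [138,143): 5 bp
  [143,152): 9 bp
  [152,166): 14 bp
  [166,175): 9 bp
  [175,177): 2 bp
  [177,181): 4 bp

[1,2,2,2,2,2,2,2,4,5,5,7,7,8,9,9,9,10,10,11,12,14,15,15,16]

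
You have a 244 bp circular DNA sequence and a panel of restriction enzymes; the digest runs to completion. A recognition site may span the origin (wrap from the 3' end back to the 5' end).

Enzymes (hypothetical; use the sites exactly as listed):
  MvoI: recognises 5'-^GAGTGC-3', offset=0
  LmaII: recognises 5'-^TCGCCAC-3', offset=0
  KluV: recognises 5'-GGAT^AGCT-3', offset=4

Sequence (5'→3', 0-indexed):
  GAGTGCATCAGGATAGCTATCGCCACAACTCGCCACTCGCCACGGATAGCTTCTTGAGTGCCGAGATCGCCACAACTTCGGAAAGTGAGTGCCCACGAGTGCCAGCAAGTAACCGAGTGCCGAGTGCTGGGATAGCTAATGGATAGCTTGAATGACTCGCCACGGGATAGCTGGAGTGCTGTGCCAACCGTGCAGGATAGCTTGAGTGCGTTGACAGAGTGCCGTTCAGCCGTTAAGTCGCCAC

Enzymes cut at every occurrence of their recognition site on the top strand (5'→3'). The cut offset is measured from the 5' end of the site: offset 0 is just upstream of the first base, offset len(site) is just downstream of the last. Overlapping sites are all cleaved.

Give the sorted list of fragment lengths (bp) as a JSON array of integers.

[5,5,5,7,7,7,8,10,10,11,11,11,12,12,12,13,14,18,20,21,25]

Site scan:
  MvoI GAGTGC/0: at [0, 55, 86, 96, 114, 121, 173, 203, 216] ⇒ [0, 55, 86, 96, 114, 121, 173, 203, 216]
  LmaII TCGCCAC/0: at [19, 29, 36, 66, 156, 237] ⇒ [19, 29, 36, 66, 156, 237]
  KluV GGATAGCT/4: at [10, 43, 129, 140, 164, 194] ⇒ [14, 47, 133, 144, 168, 198]

Pooled cuts: [0, 14, 19, 29, 36, 47, 55, 66, 86, 96, 114, 121, 133, 144, 156, 168, 173, 198, 203, 216, 237]

Fragments:
  0→14: 14 bp
  14→19: 5 bp
  19→29: 10 bp
  29→36: 7 bp
  36→47: 11 bp
  47→55: 8 bp
  55→66: 11 bp
  66→86: 20 bp
  86→96: 10 bp
  96→114: 18 bp
  114→121: 7 bp
  121→133: 12 bp
  133→144: 11 bp
  144→156: 12 bp
  156→168: 12 bp
  168→173: 5 bp
  173→198: 25 bp
  198→203: 5 bp
  203→216: 13 bp
  216→237: 21 bp
  237→0 (wrap): 244-237+0 = 7 bp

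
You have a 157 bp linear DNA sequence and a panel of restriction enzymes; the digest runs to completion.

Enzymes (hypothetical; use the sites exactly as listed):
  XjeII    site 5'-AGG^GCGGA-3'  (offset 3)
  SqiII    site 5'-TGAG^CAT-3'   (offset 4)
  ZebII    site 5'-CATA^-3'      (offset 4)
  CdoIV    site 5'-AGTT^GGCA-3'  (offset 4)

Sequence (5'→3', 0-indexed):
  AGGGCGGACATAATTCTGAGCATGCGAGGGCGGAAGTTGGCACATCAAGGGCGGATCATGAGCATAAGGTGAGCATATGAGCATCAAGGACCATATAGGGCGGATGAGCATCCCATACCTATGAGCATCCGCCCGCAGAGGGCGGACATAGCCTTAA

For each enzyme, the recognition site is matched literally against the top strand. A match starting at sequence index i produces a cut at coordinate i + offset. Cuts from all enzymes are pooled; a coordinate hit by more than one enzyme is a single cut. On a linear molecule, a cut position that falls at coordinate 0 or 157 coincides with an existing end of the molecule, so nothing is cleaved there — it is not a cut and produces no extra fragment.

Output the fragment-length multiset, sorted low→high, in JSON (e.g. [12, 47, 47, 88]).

Scan for sites:
  XjeII AGGGCGGA/3: at [0, 26, 47, 96, 138] ⇒ [3, 29, 50, 99, 141]
  SqiII TGAGCAT/4: at [16, 58, 69, 77, 104, 121] ⇒ [20, 62, 73, 81, 108, 125]
  ZebII CATA/4: at [8, 62, 73, 91, 113, 146] ⇒ [12, 66, 77, 95, 117, 150]
  CdoIV AGTTGGCA/4: at [34] ⇒ [38]

All cut coordinates (distinct, sorted): [3, 12, 20, 29, 38, 50, 62, 66, 73, 77, 81, 95, 99, 108, 117, 125, 141, 150]

Fragments:
  [0,3): 3 bp
  [3,12): 9 bp
  [12,20): 8 bp
  [20,29): 9 bp
  [29,38): 9 bp
  [38,50): 12 bp
  [50,62): 12 bp
  [62,66): 4 bp
  [66,73): 7 bp
  [73,77): 4 bp
  [77,81): 4 bp
  [81,95): 14 bp
  [95,99): 4 bp
  [99,108): 9 bp
  [108,117): 9 bp
  [117,125): 8 bp
  [125,141): 16 bp
  [141,150): 9 bp
  [150,157): 7 bp

[3,4,4,4,4,7,7,8,8,9,9,9,9,9,9,12,12,14,16]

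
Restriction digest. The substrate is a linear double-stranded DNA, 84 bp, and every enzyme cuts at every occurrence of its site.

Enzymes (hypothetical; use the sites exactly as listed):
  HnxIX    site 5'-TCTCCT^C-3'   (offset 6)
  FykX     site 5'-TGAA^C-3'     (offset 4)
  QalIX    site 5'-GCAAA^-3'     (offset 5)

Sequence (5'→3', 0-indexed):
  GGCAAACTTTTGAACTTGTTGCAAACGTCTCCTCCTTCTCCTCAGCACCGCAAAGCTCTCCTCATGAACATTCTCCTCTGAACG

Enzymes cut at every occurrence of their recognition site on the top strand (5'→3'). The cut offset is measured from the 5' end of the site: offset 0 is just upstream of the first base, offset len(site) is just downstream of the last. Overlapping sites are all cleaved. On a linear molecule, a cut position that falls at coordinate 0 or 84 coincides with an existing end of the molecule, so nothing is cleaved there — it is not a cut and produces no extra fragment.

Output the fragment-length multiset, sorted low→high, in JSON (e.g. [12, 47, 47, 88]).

Site scan:
  HnxIX TCTCCTC/6: at [27, 36, 56, 71] ⇒ [33, 42, 62, 77]
  FykX TGAAC/4: at [10, 64, 78] ⇒ [14, 68, 82]
  QalIX GCAAA/5: at [1, 20, 49] ⇒ [6, 25, 54]

All cut coordinates (distinct, sorted): [6, 14, 25, 33, 42, 54, 62, 68, 77, 82]

Fragments:
  [0,6): 6 bp
  [6,14): 8 bp
  [14,25): 11 bp
  [25,33): 8 bp
  [33,42): 9 bp
  [42,54): 12 bp
  [54,62): 8 bp
  [62,68): 6 bp
  [68,77): 9 bp
  [77,82): 5 bp
  [82,84): 2 bp

[2,5,6,6,8,8,8,9,9,11,12]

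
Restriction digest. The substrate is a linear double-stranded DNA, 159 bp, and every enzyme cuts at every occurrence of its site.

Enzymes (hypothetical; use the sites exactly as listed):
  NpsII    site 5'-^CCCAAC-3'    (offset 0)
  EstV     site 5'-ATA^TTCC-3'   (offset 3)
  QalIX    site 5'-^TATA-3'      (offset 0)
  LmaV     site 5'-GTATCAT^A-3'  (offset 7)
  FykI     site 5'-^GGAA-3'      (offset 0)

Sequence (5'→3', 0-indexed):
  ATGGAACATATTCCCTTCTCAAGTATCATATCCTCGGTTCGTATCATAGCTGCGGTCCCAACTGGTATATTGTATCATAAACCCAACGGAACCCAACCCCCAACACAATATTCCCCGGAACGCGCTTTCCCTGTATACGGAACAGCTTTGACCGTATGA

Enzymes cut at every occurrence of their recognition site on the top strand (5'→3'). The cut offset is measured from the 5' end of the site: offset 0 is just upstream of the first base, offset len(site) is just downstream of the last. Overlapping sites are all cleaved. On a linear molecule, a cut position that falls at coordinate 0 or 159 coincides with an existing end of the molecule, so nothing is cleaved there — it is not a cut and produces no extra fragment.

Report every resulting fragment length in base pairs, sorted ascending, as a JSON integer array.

Per-enzyme occurrences:
  NpsII (CCCAAC, off=0): starts [56, 81, 91, 98] → cuts [56, 81, 91, 98]
  EstV (ATATTCC, off=3): starts [7, 107] → cuts [10, 110]
  QalIX (TATA, off=0): starts [65, 133] → cuts [65, 133]
  LmaV (GTATCATA, off=7): starts [22, 40, 71] → cuts [29, 47, 78]
  FykI (GGAA, off=0): starts [2, 87, 116, 138] → cuts [2, 87, 116, 138]

All cut coordinates (distinct, sorted): [2, 10, 29, 47, 56, 65, 78, 81, 87, 91, 98, 110, 116, 133, 138]

Fragments:
  [0,2): 2 bp
  [2,10): 8 bp
  [10,29): 19 bp
  [29,47): 18 bp
  [47,56): 9 bp
  [56,65): 9 bp
  [65,78): 13 bp
  [78,81): 3 bp
  [81,87): 6 bp
  [87,91): 4 bp
  [91,98): 7 bp
  [98,110): 12 bp
  [110,116): 6 bp
  [116,133): 17 bp
  [133,138): 5 bp
  [138,159): 21 bp

[2,3,4,5,6,6,7,8,9,9,12,13,17,18,19,21]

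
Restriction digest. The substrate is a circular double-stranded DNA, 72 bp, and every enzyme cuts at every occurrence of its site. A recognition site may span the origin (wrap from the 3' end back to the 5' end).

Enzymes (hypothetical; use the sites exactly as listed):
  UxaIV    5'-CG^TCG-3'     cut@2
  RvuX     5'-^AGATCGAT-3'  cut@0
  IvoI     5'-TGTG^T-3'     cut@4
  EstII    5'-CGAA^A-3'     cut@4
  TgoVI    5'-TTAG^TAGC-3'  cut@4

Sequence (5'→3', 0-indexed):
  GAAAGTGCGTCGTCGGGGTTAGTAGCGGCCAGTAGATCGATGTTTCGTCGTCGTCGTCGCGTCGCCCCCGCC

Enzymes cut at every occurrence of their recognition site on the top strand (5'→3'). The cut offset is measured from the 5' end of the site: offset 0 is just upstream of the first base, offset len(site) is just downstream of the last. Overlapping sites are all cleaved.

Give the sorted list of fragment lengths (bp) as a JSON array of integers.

[3,3,3,3,5,6,10,11,14,14]

Per-enzyme occurrences:
  UxaIV (CGTCG, off=2): starts [7, 10, 45, 48, 51, 54, 59] → cuts [9, 12, 47, 50, 53, 56, 61]
  RvuX (AGATCGAT, off=0): starts [33] → cuts [33]
  IvoI (TGTGT, off=4): no sites
  EstII (CGAAA, off=4): starts [71] → cuts [3]
  TgoVI (TTAGTAGC, off=4): starts [18] → cuts [22]

Pooled cuts: [3, 9, 12, 22, 33, 47, 50, 53, 56, 61]

Fragment lengths:
  3→9: 6 bp
  9→12: 3 bp
  12→22: 10 bp
  22→33: 11 bp
  33→47: 14 bp
  47→50: 3 bp
  50→53: 3 bp
  53→56: 3 bp
  56→61: 5 bp
  61→3 (wrap): 72-61+3 = 14 bp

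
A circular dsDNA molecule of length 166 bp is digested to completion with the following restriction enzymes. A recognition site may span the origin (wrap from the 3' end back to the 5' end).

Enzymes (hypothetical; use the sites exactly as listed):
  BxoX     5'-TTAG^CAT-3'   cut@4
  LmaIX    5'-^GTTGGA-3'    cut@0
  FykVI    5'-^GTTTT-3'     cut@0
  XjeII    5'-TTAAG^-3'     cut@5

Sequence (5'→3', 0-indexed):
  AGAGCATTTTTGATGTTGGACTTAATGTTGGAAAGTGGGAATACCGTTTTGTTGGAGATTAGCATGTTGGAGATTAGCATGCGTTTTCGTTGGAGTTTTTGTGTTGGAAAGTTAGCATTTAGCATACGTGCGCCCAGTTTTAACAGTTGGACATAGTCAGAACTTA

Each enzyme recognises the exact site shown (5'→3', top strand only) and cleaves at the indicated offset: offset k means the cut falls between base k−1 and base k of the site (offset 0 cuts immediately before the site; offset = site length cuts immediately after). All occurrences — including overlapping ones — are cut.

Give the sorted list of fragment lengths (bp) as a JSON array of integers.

Site scan:
  BxoX (TTAGCAT, off=4): starts [58, 73, 111, 118] → cuts [62, 77, 115, 122]
  LmaIX (GTTGGA, off=0): starts [14, 26, 50, 65, 88, 102, 145] → cuts [14, 26, 50, 65, 88, 102, 145]
  FykVI (GTTTT, off=0): starts [45, 82, 94, 136] → cuts [45, 82, 94, 136]
  XjeII (TTAAG, off=5): starts [163] → cuts [2]

Pooled cuts: [2, 14, 26, 45, 50, 62, 65, 77, 82, 88, 94, 102, 115, 122, 136, 145]

Fragment lengths:
  2→14: 12 bp
  14→26: 12 bp
  26→45: 19 bp
  45→50: 5 bp
  50→62: 12 bp
  62→65: 3 bp
  65→77: 12 bp
  77→82: 5 bp
  82→88: 6 bp
  88→94: 6 bp
  94→102: 8 bp
  102→115: 13 bp
  115→122: 7 bp
  122→136: 14 bp
  136→145: 9 bp
  145→2 (wrap): 166-145+2 = 23 bp

[3,5,5,6,6,7,8,9,12,12,12,12,13,14,19,23]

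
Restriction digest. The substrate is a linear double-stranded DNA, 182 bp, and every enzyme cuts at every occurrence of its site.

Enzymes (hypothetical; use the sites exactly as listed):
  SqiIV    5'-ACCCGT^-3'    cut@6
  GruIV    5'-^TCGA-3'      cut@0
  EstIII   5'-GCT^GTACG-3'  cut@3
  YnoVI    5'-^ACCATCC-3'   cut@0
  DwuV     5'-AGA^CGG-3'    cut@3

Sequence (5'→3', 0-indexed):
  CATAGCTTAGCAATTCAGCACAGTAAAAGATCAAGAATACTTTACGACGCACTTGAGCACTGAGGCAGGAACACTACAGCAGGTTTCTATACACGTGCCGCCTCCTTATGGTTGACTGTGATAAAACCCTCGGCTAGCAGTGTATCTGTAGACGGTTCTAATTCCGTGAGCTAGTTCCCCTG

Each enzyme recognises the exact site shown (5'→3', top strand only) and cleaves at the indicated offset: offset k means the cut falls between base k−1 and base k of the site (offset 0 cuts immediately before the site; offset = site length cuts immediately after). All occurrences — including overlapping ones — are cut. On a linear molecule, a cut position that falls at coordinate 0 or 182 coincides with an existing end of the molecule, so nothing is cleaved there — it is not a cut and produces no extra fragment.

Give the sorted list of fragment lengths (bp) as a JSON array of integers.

[30,152]

Per-enzyme occurrences:
  SqiIV (ACCCGT, off=6): no sites
  GruIV (TCGA, off=0): no sites
  EstIII (GCTGTACG, off=3): no sites
  YnoVI (ACCATCC, off=0): no sites
  DwuV (AGACGG, off=3): starts [149] → cuts [152]

Pooled cuts: [152]

Fragment lengths:
  [0,152): 152 bp
  [152,182): 30 bp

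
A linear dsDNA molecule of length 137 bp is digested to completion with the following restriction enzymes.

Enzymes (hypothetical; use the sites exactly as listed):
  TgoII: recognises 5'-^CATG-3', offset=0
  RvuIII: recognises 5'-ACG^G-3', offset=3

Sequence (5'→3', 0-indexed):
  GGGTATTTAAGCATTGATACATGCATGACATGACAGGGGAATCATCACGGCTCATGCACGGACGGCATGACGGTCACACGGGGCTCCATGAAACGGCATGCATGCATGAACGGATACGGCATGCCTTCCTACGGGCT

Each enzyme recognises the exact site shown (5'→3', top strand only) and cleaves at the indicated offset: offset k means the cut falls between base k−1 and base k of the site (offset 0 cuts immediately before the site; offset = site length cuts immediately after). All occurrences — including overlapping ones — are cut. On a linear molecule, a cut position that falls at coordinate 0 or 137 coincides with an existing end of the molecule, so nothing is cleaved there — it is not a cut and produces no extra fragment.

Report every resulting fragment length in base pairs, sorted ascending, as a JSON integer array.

[1,1,1,3,4,4,4,4,4,5,6,6,7,8,8,8,9,14,19,21]

Scan for sites:
  TgoII CATG/0: at [19, 23, 28, 52, 65, 86, 96, 100, 104, 119] ⇒ [19, 23, 28, 52, 65, 86, 96, 100, 104, 119]
  RvuIII ACGG/3: at [46, 57, 61, 69, 77, 92, 109, 115, 130] ⇒ [49, 60, 64, 72, 80, 95, 112, 118, 133]

All cut coordinates (distinct, sorted): [19, 23, 28, 49, 52, 60, 64, 65, 72, 80, 86, 95, 96, 100, 104, 112, 118, 119, 133]

Fragments:
  [0,19): 19 bp
  [19,23): 4 bp
  [23,28): 5 bp
  [28,49): 21 bp
  [49,52): 3 bp
  [52,60): 8 bp
  [60,64): 4 bp
  [64,65): 1 bp
  [65,72): 7 bp
  [72,80): 8 bp
  [80,86): 6 bp
  [86,95): 9 bp
  [95,96): 1 bp
  [96,100): 4 bp
  [100,104): 4 bp
  [104,112): 8 bp
  [112,118): 6 bp
  [118,119): 1 bp
  [119,133): 14 bp
  [133,137): 4 bp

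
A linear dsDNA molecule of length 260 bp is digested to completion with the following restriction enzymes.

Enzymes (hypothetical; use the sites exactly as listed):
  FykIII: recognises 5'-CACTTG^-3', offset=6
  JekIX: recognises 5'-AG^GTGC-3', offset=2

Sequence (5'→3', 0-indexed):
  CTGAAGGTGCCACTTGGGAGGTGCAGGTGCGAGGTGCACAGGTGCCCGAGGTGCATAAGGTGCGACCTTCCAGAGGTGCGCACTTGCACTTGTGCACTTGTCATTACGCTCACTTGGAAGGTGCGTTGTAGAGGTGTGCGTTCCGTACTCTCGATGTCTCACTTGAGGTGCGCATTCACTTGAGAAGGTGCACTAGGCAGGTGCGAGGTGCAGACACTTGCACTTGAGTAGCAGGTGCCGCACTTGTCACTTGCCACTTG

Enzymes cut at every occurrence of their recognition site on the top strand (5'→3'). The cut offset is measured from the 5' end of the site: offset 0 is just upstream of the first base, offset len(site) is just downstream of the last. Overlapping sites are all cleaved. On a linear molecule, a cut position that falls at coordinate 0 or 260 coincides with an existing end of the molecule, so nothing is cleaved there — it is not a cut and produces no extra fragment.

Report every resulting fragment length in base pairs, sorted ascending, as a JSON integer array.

Scan for sites:
  FykIII CACTTG/6: at [10, 80, 86, 94, 110, 159, 176, 214, 220, 240, 247, 254] ⇒ [16, 86, 92, 100, 116, 165, 182, 220, 226, 246, 253] (position 260 is a terminus of the linear molecule — no cut)
  JekIX AGGTGC/2: at [4, 18, 24, 31, 39, 48, 57, 73, 118, 165, 185, 198, 205, 232] ⇒ [6, 20, 26, 33, 41, 50, 59, 75, 120, 167, 187, 200, 207, 234]

Pooled cuts: [6, 16, 20, 26, 33, 41, 50, 59, 75, 86, 92, 100, 116, 120, 165, 167, 182, 187, 200, 207, 220, 226, 234, 246, 253]

Fragment lengths:
  [0,6): 6 bp
  [6,16): 10 bp
  [16,20): 4 bp
  [20,26): 6 bp
  [26,33): 7 bp
  [33,41): 8 bp
  [41,50): 9 bp
  [50,59): 9 bp
  [59,75): 16 bp
  [75,86): 11 bp
  [86,92): 6 bp
  [92,100): 8 bp
  [100,116): 16 bp
  [116,120): 4 bp
  [120,165): 45 bp
  [165,167): 2 bp
  [167,182): 15 bp
  [182,187): 5 bp
  [187,200): 13 bp
  [200,207): 7 bp
  [207,220): 13 bp
  [220,226): 6 bp
  [226,234): 8 bp
  [234,246): 12 bp
  [246,253): 7 bp
  [253,260): 7 bp

[2,4,4,5,6,6,6,6,7,7,7,7,8,8,8,9,9,10,11,12,13,13,15,16,16,45]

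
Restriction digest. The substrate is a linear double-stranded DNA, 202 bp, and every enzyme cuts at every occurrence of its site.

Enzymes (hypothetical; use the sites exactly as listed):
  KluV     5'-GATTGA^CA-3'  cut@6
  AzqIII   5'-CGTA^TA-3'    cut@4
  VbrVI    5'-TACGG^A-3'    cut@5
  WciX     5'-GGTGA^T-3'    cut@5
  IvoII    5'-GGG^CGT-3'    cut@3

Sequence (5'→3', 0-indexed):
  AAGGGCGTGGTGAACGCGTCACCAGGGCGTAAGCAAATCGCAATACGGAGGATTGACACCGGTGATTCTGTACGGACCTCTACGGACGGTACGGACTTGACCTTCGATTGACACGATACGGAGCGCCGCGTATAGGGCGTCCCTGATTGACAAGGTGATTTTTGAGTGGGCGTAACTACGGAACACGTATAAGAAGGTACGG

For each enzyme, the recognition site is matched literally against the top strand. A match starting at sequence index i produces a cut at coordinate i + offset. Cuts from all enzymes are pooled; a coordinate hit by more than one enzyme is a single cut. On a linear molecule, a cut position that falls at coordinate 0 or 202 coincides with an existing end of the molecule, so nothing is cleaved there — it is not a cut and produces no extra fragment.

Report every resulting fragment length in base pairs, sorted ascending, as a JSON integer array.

[5,5,8,8,8,9,9,10,10,10,11,11,12,13,13,17,21,22]

Site scan:
  KluV GATTGACA/6: at [50, 105, 144] ⇒ [56, 111, 150]
  AzqIII CGTATA/4: at [128, 185] ⇒ [132, 189]
  VbrVI TACGGA/5: at [43, 70, 80, 89, 116, 176] ⇒ [48, 75, 85, 94, 121, 181]
  WciX GGTGAT/5: at [60, 153] ⇒ [65, 158]
  IvoII GGGCGT/3: at [2, 24, 134, 167] ⇒ [5, 27, 137, 170]

Pooled cuts: [5, 27, 48, 56, 65, 75, 85, 94, 111, 121, 132, 137, 150, 158, 170, 181, 189]

Fragment lengths:
  [0,5): 5 bp
  [5,27): 22 bp
  [27,48): 21 bp
  [48,56): 8 bp
  [56,65): 9 bp
  [65,75): 10 bp
  [75,85): 10 bp
  [85,94): 9 bp
  [94,111): 17 bp
  [111,121): 10 bp
  [121,132): 11 bp
  [132,137): 5 bp
  [137,150): 13 bp
  [150,158): 8 bp
  [158,170): 12 bp
  [170,181): 11 bp
  [181,189): 8 bp
  [189,202): 13 bp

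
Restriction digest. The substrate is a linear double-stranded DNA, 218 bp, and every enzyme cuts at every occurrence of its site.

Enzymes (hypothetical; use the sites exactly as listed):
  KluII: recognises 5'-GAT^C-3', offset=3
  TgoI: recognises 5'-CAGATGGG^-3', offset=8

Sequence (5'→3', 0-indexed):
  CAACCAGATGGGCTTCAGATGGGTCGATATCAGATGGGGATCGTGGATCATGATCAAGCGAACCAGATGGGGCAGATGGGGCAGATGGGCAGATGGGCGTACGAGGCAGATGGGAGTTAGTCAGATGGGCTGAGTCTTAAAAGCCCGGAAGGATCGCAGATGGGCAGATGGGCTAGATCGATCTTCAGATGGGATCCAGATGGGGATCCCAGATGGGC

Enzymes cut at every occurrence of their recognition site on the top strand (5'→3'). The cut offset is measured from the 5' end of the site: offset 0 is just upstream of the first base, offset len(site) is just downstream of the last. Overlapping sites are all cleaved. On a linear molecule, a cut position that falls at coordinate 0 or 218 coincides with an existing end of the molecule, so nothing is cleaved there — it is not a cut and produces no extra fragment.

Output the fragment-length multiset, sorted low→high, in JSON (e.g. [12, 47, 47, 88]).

Site scan:
  KluII (GATC, off=3): starts [38, 45, 51, 151, 175, 179, 192, 204] → cuts [41, 48, 54, 154, 178, 182, 195, 207]
  TgoI (CAGATGGG, off=8): starts [4, 15, 30, 63, 72, 81, 89, 106, 121, 156, 164, 185, 196, 209] → cuts [12, 23, 38, 71, 80, 89, 97, 114, 129, 164, 172, 193, 204, 217]

Pooled cuts: [12, 23, 38, 41, 48, 54, 71, 80, 89, 97, 114, 129, 154, 164, 172, 178, 182, 193, 195, 204, 207, 217]

Fragments:
  [0,12): 12 bp
  [12,23): 11 bp
  [23,38): 15 bp
  [38,41): 3 bp
  [41,48): 7 bp
  [48,54): 6 bp
  [54,71): 17 bp
  [71,80): 9 bp
  [80,89): 9 bp
  [89,97): 8 bp
  [97,114): 17 bp
  [114,129): 15 bp
  [129,154): 25 bp
  [154,164): 10 bp
  [164,172): 8 bp
  [172,178): 6 bp
  [178,182): 4 bp
  [182,193): 11 bp
  [193,195): 2 bp
  [195,204): 9 bp
  [204,207): 3 bp
  [207,217): 10 bp
  [217,218): 1 bp

[1,2,3,3,4,6,6,7,8,8,9,9,9,10,10,11,11,12,15,15,17,17,25]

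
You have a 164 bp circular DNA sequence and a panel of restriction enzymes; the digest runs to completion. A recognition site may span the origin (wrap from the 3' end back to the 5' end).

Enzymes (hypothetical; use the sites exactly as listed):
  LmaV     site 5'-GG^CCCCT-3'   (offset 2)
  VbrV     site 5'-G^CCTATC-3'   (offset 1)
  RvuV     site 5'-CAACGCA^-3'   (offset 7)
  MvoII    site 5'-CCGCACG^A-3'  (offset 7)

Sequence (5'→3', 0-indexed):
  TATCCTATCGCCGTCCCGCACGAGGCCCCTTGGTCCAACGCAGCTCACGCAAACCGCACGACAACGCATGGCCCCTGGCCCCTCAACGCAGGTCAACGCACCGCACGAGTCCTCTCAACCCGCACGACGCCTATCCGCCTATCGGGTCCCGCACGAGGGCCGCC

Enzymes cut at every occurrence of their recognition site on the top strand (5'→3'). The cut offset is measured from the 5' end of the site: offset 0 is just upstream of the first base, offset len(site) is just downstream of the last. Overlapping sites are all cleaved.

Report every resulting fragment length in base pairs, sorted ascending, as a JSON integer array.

[3,3,3,7,7,7,8,8,10,12,17,18,18,19,24]

Scan for sites:
  LmaV GGCCCCT/2: at [23, 69, 76] ⇒ [25, 71, 78]
  VbrV GCCTATC/1: at [128, 136, 161] ⇒ [129, 137, 162]
  RvuV CAACGCA/7: at [35, 61, 83, 93] ⇒ [42, 68, 90, 100]
  MvoII CCGCACGA/7: at [15, 53, 100, 119, 148] ⇒ [22, 60, 107, 126, 155]

All cut coordinates (distinct, sorted): [22, 25, 42, 60, 68, 71, 78, 90, 100, 107, 126, 129, 137, 155, 162]

Fragments:
  22→25: 3 bp
  25→42: 17 bp
  42→60: 18 bp
  60→68: 8 bp
  68→71: 3 bp
  71→78: 7 bp
  78→90: 12 bp
  90→100: 10 bp
  100→107: 7 bp
  107→126: 19 bp
  126→129: 3 bp
  129→137: 8 bp
  137→155: 18 bp
  155→162: 7 bp
  162→22 (wrap): 164-162+22 = 24 bp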